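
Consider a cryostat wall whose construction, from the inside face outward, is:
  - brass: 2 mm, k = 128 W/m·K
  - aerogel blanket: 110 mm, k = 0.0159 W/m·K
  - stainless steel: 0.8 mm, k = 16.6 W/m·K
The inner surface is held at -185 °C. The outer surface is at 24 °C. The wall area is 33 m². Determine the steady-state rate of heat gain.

Q ≈ 997 W

Model the wall as resistances in series:
R_brass = L/(kA) = 0.002/(128×33) = 4.735×10^-7 K/W
R_aerogel blanket = L/(kA) = 0.11/(0.0159×33) = 0.2096 K/W
R_stainless steel = L/(kA) = 0.0008/(16.6×33) = 1.46×10^-6 K/W
R_total = 0.2096 K/W
Q = ΔT / R_total = 209 / 0.2096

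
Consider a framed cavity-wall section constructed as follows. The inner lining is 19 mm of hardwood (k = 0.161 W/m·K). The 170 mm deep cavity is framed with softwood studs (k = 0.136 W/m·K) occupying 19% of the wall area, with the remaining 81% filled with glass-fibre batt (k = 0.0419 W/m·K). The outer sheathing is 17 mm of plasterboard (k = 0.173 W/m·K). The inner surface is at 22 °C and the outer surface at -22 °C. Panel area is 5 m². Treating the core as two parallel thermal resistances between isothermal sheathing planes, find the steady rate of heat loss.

Q ≈ 71.9 W

Sheathing layers in series; stud and cavity paths in parallel between them.
R_inner = 0.019/(0.161×5) = 0.0236 K/W
R_stud  = 0.17/(0.136×0.19×5) = 1.316 K/W
R_cav   = 0.17/(0.0419×0.81×5) = 1.002 K/W
1/R_core = 1/R_stud + 1/R_cav → R_core = 0.5688 K/W
R_outer = 0.017/(0.173×5) = 0.01965 K/W
R_total = 0.612 K/W
Q = ΔT/R_total = 44/0.612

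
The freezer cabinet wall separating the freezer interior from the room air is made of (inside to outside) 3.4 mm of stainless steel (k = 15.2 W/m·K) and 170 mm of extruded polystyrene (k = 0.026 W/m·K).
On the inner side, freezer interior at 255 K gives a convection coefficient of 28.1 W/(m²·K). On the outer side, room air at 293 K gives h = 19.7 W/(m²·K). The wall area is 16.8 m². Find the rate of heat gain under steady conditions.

Q ≈ 96.4 W

Using the resistance-network approach (series):
R_inner film = 1/(h_i·A) = 1/(28.1×16.8) = 0.002118 K/W
R_stainless steel = L/(kA) = 0.0034/(15.2×16.8) = 1.331×10^-5 K/W
R_extruded polystyrene = L/(kA) = 0.17/(0.026×16.8) = 0.3892 K/W
R_outer film = 1/(h_o·A) = 1/(19.7×16.8) = 0.003022 K/W
R_total = 0.3943 K/W
Q = ΔT / R_total = 38 / 0.3943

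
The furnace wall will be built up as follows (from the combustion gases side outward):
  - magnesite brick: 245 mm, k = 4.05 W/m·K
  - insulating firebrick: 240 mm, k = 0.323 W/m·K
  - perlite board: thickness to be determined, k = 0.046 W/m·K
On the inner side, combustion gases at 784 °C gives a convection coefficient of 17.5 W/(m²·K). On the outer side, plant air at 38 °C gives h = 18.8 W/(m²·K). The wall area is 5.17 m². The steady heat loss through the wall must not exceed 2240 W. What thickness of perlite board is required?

L ≈ 37.2 mm

Model the wall as resistances in series:
R_inner film = 1/(h_i·A) = 1/(17.5×5.17) = 0.01105 K/W
R_magnesite brick = L/(kA) = 0.245/(4.05×5.17) = 0.0117 K/W
R_insulating firebrick = L/(kA) = 0.24/(0.323×5.17) = 0.1437 K/W
R_outer film = 1/(h_o·A) = 1/(18.8×5.17) = 0.01029 K/W
Sum of the known resistances R_other = 0.1768 K/W
Required total resistance R_tot = ΔT/Q_allow = 746/2240 = 0.333 K/W
R_perlite board = R_tot − R_other = 0.1563 K/W
L = R·k·A = 0.1563×0.046×5.17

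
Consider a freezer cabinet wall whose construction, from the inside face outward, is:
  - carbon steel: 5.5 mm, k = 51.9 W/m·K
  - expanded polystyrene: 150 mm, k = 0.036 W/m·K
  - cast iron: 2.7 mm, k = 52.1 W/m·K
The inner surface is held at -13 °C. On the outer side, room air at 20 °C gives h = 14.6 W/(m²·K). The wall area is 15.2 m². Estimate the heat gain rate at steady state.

Using the resistance-network approach (series):
R_carbon steel = L/(kA) = 0.0055/(51.9×15.2) = 6.972×10^-6 K/W
R_expanded polystyrene = L/(kA) = 0.15/(0.036×15.2) = 0.2741 K/W
R_cast iron = L/(kA) = 0.0027/(52.1×15.2) = 3.409×10^-6 K/W
R_outer film = 1/(h_o·A) = 1/(14.6×15.2) = 0.004506 K/W
R_total = 0.2786 K/W
Q = ΔT / R_total = 33 / 0.2786

Q ≈ 118 W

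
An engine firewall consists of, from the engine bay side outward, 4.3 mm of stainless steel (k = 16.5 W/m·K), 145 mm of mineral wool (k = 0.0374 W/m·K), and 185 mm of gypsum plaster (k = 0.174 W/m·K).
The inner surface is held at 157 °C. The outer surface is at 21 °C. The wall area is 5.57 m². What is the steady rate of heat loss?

Thermal resistances in series:
R_stainless steel = L/(kA) = 0.0043/(16.5×5.57) = 4.679×10^-5 K/W
R_mineral wool = L/(kA) = 0.145/(0.0374×5.57) = 0.6961 K/W
R_gypsum plaster = L/(kA) = 0.185/(0.174×5.57) = 0.1909 K/W
R_total = 0.887 K/W
Q = ΔT / R_total = 136 / 0.887

Q ≈ 153 W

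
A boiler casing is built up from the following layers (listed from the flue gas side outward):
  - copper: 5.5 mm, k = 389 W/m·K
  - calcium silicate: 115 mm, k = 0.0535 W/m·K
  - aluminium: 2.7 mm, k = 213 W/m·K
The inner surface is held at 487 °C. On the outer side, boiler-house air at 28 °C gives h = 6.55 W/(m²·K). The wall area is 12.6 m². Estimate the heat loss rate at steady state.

Q ≈ 2510 W

Model the wall as resistances in series:
R_copper = L/(kA) = 0.0055/(389×12.6) = 1.122×10^-6 K/W
R_calcium silicate = L/(kA) = 0.115/(0.0535×12.6) = 0.1706 K/W
R_aluminium = L/(kA) = 0.0027/(213×12.6) = 1.006×10^-6 K/W
R_outer film = 1/(h_o·A) = 1/(6.55×12.6) = 0.01212 K/W
R_total = 0.1827 K/W
Q = ΔT / R_total = 459 / 0.1827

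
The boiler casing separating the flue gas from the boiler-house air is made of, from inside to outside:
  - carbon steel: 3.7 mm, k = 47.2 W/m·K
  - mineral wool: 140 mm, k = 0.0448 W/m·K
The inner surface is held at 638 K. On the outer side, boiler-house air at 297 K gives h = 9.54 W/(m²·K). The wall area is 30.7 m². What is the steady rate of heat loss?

Treating each layer as a thermal resistance in series:
R_carbon steel = L/(kA) = 0.0037/(47.2×30.7) = 2.553×10^-6 K/W
R_mineral wool = L/(kA) = 0.14/(0.0448×30.7) = 0.1018 K/W
R_outer film = 1/(h_o·A) = 1/(9.54×30.7) = 0.003414 K/W
R_total = 0.1052 K/W
Q = ΔT / R_total = 341 / 0.1052

Q ≈ 3240 W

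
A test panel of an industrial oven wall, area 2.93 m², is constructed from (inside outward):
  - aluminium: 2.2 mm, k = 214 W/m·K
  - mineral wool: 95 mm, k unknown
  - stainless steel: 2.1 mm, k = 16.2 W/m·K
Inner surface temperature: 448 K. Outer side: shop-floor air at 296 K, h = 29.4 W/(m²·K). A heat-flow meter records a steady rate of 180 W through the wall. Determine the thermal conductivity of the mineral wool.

Thermal resistances in series:
R_aluminium = L/(kA) = 0.0022/(214×2.93) = 3.509×10^-6 K/W
R_stainless steel = L/(kA) = 0.0021/(16.2×2.93) = 4.424×10^-5 K/W
R_outer film = 1/(h_o·A) = 1/(29.4×2.93) = 0.01161 K/W
Sum of known resistances R_other = 0.01166 K/W
Total R = ΔT/Q = 152/180 = 0.8444 K/W
R_mineral wool = R_total − R_other = 0.8328 K/W
k = L/(R·A) = 0.095/(0.8328×2.93)

k ≈ 0.0389 W/(m·K)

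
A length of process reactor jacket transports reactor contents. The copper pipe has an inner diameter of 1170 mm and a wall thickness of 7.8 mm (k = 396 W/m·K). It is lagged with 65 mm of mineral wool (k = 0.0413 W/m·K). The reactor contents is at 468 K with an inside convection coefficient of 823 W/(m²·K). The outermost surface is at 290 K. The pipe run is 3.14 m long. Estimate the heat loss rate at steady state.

For a radial system each layer contributes R = ln(r_out/r_in)/(2πkL); films add R = 1/(hA).
R_inner film = 1/(h_i·2πr₁L) = 1/(823×2π×0.585×3.14) = 1.053×10^-4 K/W
R_copper pipe wall = ln(592.8/585)/(2π×396×3.14) = 1.695×10^-6 K/W
R_mineral wool = ln(657.8/592.8)/(2π×0.0413×3.14) = 0.1277 K/W
R_total = 0.1278 K/W
Q = ΔT/R_total = 178/0.1278

Q ≈ 1390 W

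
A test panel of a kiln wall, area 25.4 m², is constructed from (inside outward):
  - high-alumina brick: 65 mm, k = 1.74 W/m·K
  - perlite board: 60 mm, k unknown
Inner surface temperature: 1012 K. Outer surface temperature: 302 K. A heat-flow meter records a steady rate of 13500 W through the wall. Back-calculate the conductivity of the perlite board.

Model the wall as resistances in series:
R_high-alumina brick = L/(kA) = 0.065/(1.74×25.4) = 0.001471 K/W
Sum of known resistances R_other = 0.001471 K/W
Total R = ΔT/Q = 710/13500 = 0.05259 K/W
R_perlite board = R_total − R_other = 0.05112 K/W
k = L/(R·A) = 0.06/(0.05112×25.4)

k ≈ 0.0462 W/(m·K)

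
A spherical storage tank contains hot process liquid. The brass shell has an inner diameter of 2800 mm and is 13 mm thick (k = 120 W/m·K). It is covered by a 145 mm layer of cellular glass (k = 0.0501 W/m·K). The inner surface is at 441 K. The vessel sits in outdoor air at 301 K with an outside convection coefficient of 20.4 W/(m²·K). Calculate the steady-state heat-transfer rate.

Q ≈ 1320 W

For a spherical shell R = (1/r₁ − 1/r₂)/(4πk); film R = 1/(h·4πr²). In series:
R_brass shell = (1/1.4 − 1/1.413)/(4π×120) = 4.358×10^-6 K/W
R_cellular glass = (1/1.413 − 1/1.558)/(4π×0.0501) = 0.1046 K/W
R_outer film = 1/(h·4πr_o²) = 1/(20.4×4π×1.558²) = 0.001607 K/W
R_total = 0.1062 K/W
Q = ΔT/R_total = 140/0.1062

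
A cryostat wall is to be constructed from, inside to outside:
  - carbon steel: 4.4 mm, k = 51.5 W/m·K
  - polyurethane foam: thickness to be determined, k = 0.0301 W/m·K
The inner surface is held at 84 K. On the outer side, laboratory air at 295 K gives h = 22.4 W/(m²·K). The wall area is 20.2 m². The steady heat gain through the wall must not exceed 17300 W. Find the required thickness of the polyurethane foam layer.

Using the resistance-network approach (series):
R_carbon steel = L/(kA) = 0.0044/(51.5×20.2) = 4.23×10^-6 K/W
R_outer film = 1/(h_o·A) = 1/(22.4×20.2) = 0.00221 K/W
Sum of the known resistances R_other = 0.002214 K/W
Required total resistance R_tot = ΔT/Q_allow = 211/17300 = 0.0122 K/W
R_polyurethane foam = R_tot − R_other = 0.009982 K/W
L = R·k·A = 0.009982×0.0301×20.2

L ≈ 6.07 mm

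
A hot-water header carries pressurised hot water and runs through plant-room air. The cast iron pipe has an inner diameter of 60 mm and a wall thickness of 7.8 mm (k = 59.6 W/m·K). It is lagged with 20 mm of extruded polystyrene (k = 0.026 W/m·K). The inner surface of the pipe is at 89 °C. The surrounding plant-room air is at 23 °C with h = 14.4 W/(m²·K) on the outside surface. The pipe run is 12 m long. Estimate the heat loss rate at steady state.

Per-layer cylindrical resistances, series-summed:
R_cast iron pipe wall = ln(37.8/30)/(2π×59.6×12) = 5.143×10^-5 K/W
R_extruded polystyrene = ln(57.8/37.8)/(2π×0.026×12) = 0.2166 K/W
R_outer film = 1/(h_o·2πr_oL) = 1/(14.4×2π×0.0578×12) = 0.01593 K/W
R_total = 0.2326 K/W
Q = ΔT/R_total = 66/0.2326

Q ≈ 284 W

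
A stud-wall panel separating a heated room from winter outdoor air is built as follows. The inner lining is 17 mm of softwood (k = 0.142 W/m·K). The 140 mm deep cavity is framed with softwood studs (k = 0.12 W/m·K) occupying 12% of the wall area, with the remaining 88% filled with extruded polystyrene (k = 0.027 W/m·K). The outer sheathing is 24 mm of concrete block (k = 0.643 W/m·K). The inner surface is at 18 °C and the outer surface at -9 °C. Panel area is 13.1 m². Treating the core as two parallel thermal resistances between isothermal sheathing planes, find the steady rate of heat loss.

Sheathing layers in series; stud and cavity paths in parallel between them.
R_inner = 0.017/(0.142×13.1) = 0.009139 K/W
R_stud  = 0.14/(0.12×0.12×13.1) = 0.7422 K/W
R_cav   = 0.14/(0.027×0.88×13.1) = 0.4498 K/W
1/R_core = 1/R_stud + 1/R_cav → R_core = 0.2801 K/W
R_outer = 0.024/(0.643×13.1) = 0.002849 K/W
R_total = 0.292 K/W
Q = ΔT/R_total = 27/0.292

Q ≈ 92.5 W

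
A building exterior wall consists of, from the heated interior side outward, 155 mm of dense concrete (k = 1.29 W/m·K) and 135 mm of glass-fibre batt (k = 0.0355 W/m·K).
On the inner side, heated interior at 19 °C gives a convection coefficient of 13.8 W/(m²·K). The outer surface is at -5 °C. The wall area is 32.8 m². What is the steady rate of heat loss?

Using the resistance-network approach (series):
R_inner film = 1/(h_i·A) = 1/(13.8×32.8) = 0.002209 K/W
R_dense concrete = L/(kA) = 0.155/(1.29×32.8) = 0.003663 K/W
R_glass-fibre batt = L/(kA) = 0.135/(0.0355×32.8) = 0.1159 K/W
R_total = 0.1218 K/W
Q = ΔT / R_total = 24 / 0.1218

Q ≈ 197 W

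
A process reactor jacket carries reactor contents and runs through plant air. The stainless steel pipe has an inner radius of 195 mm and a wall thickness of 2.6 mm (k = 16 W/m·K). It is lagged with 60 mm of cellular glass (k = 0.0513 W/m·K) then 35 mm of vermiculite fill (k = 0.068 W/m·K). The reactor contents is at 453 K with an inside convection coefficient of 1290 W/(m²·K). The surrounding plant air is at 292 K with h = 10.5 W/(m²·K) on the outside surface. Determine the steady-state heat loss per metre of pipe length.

Treating each annulus and film as a series resistance:
R_inner film = 1/(h_i·2πr₁L) = 1/(1290×2π×0.195×1) = 6.327×10^-4 K/W
R_stainless steel pipe wall = ln(197.6/195)/(2π×16×1) = 1.318×10^-4 K/W
R_cellular glass = ln(257.6/197.6)/(2π×0.0513×1) = 0.8227 K/W
R_vermiculite fill = ln(292.6/257.6)/(2π×0.068×1) = 0.2982 K/W
R_outer film = 1/(h_o·2πr_oL) = 1/(10.5×2π×0.2926×1) = 0.0518 K/W
R_total = 1.173 K/W
Q = ΔT/R_total = 161/1.173

q′ ≈ 137 W/m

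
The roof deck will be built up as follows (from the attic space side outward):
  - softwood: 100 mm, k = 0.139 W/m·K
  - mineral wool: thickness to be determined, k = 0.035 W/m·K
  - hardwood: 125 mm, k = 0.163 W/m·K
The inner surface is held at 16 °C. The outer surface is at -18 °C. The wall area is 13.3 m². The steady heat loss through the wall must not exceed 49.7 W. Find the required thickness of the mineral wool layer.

Treating each layer as a thermal resistance in series:
R_softwood = L/(kA) = 0.1/(0.139×13.3) = 0.05409 K/W
R_hardwood = L/(kA) = 0.125/(0.163×13.3) = 0.05766 K/W
Sum of the known resistances R_other = 0.1118 K/W
Required total resistance R_tot = ΔT/Q_allow = 34/49.7 = 0.6841 K/W
R_mineral wool = R_tot − R_other = 0.5724 K/W
L = R·k·A = 0.5724×0.035×13.3

L ≈ 266 mm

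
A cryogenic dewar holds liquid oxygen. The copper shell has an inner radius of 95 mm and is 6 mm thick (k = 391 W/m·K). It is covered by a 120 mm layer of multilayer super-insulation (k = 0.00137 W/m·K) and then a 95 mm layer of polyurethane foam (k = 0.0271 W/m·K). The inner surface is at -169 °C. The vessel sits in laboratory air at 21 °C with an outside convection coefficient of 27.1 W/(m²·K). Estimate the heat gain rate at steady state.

Q ≈ 0.601 W

Spherical conduction: R = (1/r_in − 1/r_out)/(4πk) per layer; series-sum.
R_copper shell = (1/0.095 − 1/0.101)/(4π×391) = 1.273×10^-4 K/W
R_multilayer super-insulation = (1/0.101 − 1/0.221)/(4π×0.00137) = 312.3 K/W
R_polyurethane foam = (1/0.221 − 1/0.316)/(4π×0.0271) = 3.995 K/W
R_outer film = 1/(h·4πr_o²) = 1/(27.1×4π×0.316²) = 0.02941 K/W
R_total = 316.3 K/W
Q = ΔT/R_total = 190/316.3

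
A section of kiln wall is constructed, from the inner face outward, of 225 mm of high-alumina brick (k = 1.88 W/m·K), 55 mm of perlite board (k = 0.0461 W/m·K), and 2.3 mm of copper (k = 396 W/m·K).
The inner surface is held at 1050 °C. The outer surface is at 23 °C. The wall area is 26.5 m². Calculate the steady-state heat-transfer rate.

Q ≈ 20700 W

Thermal resistances in series:
R_high-alumina brick = L/(kA) = 0.225/(1.88×26.5) = 0.004516 K/W
R_perlite board = L/(kA) = 0.055/(0.0461×26.5) = 0.04502 K/W
R_copper = L/(kA) = 0.0023/(396×26.5) = 2.192×10^-7 K/W
R_total = 0.04954 K/W
Q = ΔT / R_total = 1027 / 0.04954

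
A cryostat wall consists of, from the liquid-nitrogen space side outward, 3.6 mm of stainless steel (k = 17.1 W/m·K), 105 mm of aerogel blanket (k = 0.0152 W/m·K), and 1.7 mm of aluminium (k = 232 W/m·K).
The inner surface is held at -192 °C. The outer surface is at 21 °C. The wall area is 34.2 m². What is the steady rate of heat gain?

Q ≈ 1050 W

Treating each layer as a thermal resistance in series:
R_stainless steel = L/(kA) = 0.0036/(17.1×34.2) = 6.156×10^-6 K/W
R_aerogel blanket = L/(kA) = 0.105/(0.0152×34.2) = 0.202 K/W
R_aluminium = L/(kA) = 0.0017/(232×34.2) = 2.143×10^-7 K/W
R_total = 0.202 K/W
Q = ΔT / R_total = 213 / 0.202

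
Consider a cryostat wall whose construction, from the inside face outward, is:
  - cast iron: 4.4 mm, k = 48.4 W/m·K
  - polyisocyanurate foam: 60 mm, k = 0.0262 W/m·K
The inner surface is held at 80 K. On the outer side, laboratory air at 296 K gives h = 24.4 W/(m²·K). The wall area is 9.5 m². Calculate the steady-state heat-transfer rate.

Treating each layer as a thermal resistance in series:
R_cast iron = L/(kA) = 0.0044/(48.4×9.5) = 9.569×10^-6 K/W
R_polyisocyanurate foam = L/(kA) = 0.06/(0.0262×9.5) = 0.2411 K/W
R_outer film = 1/(h_o·A) = 1/(24.4×9.5) = 0.004314 K/W
R_total = 0.2454 K/W
Q = ΔT / R_total = 216 / 0.2454

Q ≈ 880 W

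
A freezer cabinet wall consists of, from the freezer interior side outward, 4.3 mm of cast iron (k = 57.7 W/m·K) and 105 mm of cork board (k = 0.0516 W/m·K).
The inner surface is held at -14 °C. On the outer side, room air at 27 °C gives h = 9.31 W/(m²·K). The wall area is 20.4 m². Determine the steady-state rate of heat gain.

Thermal resistances in series:
R_cast iron = L/(kA) = 0.0043/(57.7×20.4) = 3.653×10^-6 K/W
R_cork board = L/(kA) = 0.105/(0.0516×20.4) = 0.09975 K/W
R_outer film = 1/(h_o·A) = 1/(9.31×20.4) = 0.005265 K/W
R_total = 0.105 K/W
Q = ΔT / R_total = 41 / 0.105

Q ≈ 390 W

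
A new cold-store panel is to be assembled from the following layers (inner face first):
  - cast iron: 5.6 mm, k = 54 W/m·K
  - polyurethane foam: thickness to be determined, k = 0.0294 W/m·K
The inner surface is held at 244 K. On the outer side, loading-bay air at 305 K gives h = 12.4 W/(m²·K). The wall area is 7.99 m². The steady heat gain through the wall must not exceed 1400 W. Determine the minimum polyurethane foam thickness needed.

Using the resistance-network approach (series):
R_cast iron = L/(kA) = 0.0056/(54×7.99) = 1.298×10^-5 K/W
R_outer film = 1/(h_o·A) = 1/(12.4×7.99) = 0.01009 K/W
Sum of the known resistances R_other = 0.01011 K/W
Required total resistance R_tot = ΔT/Q_allow = 61/1400 = 0.04357 K/W
R_polyurethane foam = R_tot − R_other = 0.03347 K/W
L = R·k·A = 0.03347×0.0294×7.99

L ≈ 7.86 mm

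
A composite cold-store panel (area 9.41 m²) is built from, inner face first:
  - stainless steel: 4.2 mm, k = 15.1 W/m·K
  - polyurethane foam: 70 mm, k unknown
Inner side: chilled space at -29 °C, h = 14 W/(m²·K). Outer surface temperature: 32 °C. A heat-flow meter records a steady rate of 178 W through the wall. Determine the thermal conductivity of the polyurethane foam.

Using the resistance-network approach (series):
R_inner film = 1/(h_i·A) = 1/(14×9.41) = 0.007591 K/W
R_stainless steel = L/(kA) = 0.0042/(15.1×9.41) = 2.956×10^-5 K/W
Sum of known resistances R_other = 0.00762 K/W
Total R = ΔT/Q = 61/178 = 0.3427 K/W
R_polyurethane foam = R_total − R_other = 0.3351 K/W
k = L/(R·A) = 0.07/(0.3351×9.41)

k ≈ 0.0222 W/(m·K)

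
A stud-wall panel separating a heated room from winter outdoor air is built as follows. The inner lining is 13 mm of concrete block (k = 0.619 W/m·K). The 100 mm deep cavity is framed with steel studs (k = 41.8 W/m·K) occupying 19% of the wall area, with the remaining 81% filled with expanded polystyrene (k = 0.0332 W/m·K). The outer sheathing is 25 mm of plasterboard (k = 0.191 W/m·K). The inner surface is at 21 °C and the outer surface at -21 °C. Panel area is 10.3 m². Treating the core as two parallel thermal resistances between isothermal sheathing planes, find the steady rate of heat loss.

Q ≈ 2630 W

Sheathing layers in series; stud and cavity paths in parallel between them.
R_inner = 0.013/(0.619×10.3) = 0.002039 K/W
R_stud  = 0.1/(41.8×0.19×10.3) = 0.001222 K/W
R_cav   = 0.1/(0.0332×0.81×10.3) = 0.361 K/W
1/R_core = 1/R_stud + 1/R_cav → R_core = 0.001218 K/W
R_outer = 0.025/(0.191×10.3) = 0.01271 K/W
R_total = 0.01597 K/W
Q = ΔT/R_total = 42/0.01597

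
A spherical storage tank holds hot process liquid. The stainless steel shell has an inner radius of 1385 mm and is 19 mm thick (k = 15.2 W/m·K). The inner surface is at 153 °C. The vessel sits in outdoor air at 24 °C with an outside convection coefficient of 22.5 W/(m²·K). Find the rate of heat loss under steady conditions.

Each spherical layer contributes R = (1/r_i − 1/r_o)/(4πk):
R_stainless steel shell = (1/1.385 − 1/1.404)/(4π×15.2) = 5.115×10^-5 K/W
R_outer film = 1/(h·4πr_o²) = 1/(22.5×4π×1.404²) = 0.001794 K/W
R_total = 0.001845 K/W
Q = ΔT/R_total = 129/0.001845

Q ≈ 69900 W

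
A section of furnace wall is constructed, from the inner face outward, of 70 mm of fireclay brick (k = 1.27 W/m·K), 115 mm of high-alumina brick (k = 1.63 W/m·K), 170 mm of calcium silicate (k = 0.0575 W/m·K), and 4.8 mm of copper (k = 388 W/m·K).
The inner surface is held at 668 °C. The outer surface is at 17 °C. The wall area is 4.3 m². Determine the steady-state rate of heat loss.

Using the resistance-network approach (series):
R_fireclay brick = L/(kA) = 0.07/(1.27×4.3) = 0.01282 K/W
R_high-alumina brick = L/(kA) = 0.115/(1.63×4.3) = 0.01641 K/W
R_calcium silicate = L/(kA) = 0.17/(0.0575×4.3) = 0.6876 K/W
R_copper = L/(kA) = 0.0048/(388×4.3) = 2.877×10^-6 K/W
R_total = 0.7168 K/W
Q = ΔT / R_total = 651 / 0.7168

Q ≈ 908 W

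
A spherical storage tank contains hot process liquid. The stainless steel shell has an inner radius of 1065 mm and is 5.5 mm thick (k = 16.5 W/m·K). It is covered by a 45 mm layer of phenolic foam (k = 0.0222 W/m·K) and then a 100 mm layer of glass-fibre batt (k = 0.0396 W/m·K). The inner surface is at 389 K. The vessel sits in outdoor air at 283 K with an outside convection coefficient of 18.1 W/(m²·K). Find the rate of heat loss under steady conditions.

Spherical conduction: R = (1/r_in − 1/r_out)/(4πk) per layer; series-sum.
R_stainless steel shell = (1/1.065 − 1/1.0705)/(4π×16.5) = 2.327×10^-5 K/W
R_phenolic foam = (1/1.0705 − 1/1.1155)/(4π×0.0222) = 0.1351 K/W
R_glass-fibre batt = (1/1.1155 − 1/1.2155)/(4π×0.0396) = 0.1482 K/W
R_outer film = 1/(h·4πr_o²) = 1/(18.1×4π×1.2155²) = 0.002976 K/W
R_total = 0.2863 K/W
Q = ΔT/R_total = 106/0.2863

Q ≈ 370 W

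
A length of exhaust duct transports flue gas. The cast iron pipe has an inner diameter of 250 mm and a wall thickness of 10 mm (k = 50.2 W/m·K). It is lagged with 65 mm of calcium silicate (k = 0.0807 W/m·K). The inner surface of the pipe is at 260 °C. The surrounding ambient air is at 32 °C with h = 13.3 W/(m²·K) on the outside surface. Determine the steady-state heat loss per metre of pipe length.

For a radial system each layer contributes R = ln(r_out/r_in)/(2πkL); films add R = 1/(hA).
R_cast iron pipe wall = ln(135/125)/(2π×50.2×1) = 2.44×10^-4 K/W
R_calcium silicate = ln(200/135)/(2π×0.0807×1) = 0.7752 K/W
R_outer film = 1/(h_o·2πr_oL) = 1/(13.3×2π×0.2×1) = 0.05983 K/W
R_total = 0.8352 K/W
Q = ΔT/R_total = 228/0.8352

q′ ≈ 273 W/m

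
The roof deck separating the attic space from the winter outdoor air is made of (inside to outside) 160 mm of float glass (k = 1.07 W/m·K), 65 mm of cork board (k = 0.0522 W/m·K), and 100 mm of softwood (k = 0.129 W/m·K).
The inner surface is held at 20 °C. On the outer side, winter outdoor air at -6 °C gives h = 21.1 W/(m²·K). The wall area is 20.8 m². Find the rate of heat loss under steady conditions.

Treating each layer as a thermal resistance in series:
R_float glass = L/(kA) = 0.16/(1.07×20.8) = 0.007189 K/W
R_cork board = L/(kA) = 0.065/(0.0522×20.8) = 0.05987 K/W
R_softwood = L/(kA) = 0.1/(0.129×20.8) = 0.03727 K/W
R_outer film = 1/(h_o·A) = 1/(21.1×20.8) = 0.002279 K/W
R_total = 0.1066 K/W
Q = ΔT / R_total = 26 / 0.1066

Q ≈ 244 W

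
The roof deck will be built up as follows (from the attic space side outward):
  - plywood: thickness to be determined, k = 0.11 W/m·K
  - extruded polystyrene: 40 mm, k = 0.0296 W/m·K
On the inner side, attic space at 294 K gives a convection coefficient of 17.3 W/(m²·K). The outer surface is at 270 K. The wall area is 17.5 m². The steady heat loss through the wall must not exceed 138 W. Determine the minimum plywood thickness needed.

L ≈ 180 mm

Using the resistance-network approach (series):
R_inner film = 1/(h_i·A) = 1/(17.3×17.5) = 0.003303 K/W
R_extruded polystyrene = L/(kA) = 0.04/(0.0296×17.5) = 0.07722 K/W
Sum of the known resistances R_other = 0.08052 K/W
Required total resistance R_tot = ΔT/Q_allow = 24/138 = 0.1739 K/W
R_plywood = R_tot − R_other = 0.09339 K/W
L = R·k·A = 0.09339×0.11×17.5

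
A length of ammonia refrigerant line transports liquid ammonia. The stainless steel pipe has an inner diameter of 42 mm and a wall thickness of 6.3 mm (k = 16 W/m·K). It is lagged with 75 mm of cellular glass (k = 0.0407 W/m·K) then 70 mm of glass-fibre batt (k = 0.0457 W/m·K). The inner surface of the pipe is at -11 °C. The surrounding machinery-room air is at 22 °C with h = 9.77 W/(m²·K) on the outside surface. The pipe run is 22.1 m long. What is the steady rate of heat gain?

Per-layer cylindrical resistances, series-summed:
R_stainless steel pipe wall = ln(27.3/21)/(2π×16×22.1) = 1.181×10^-4 K/W
R_cellular glass = ln(102.3/27.3)/(2π×0.0407×22.1) = 0.2337 K/W
R_glass-fibre batt = ln(172.3/102.3)/(2π×0.0457×22.1) = 0.08215 K/W
R_outer film = 1/(h_o·2πr_oL) = 1/(9.77×2π×0.1723×22.1) = 0.004278 K/W
R_total = 0.3203 K/W
Q = ΔT/R_total = 33/0.3203

Q ≈ 103 W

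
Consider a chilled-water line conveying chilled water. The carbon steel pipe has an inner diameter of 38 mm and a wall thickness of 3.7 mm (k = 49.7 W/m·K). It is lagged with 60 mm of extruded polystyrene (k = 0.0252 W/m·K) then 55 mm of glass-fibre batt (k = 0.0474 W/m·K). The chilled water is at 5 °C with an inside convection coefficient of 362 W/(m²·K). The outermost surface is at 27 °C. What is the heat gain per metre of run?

Treating each annulus and film as a series resistance:
R_inner film = 1/(h_i·2πr₁L) = 1/(362×2π×0.019×1) = 0.02314 K/W
R_carbon steel pipe wall = ln(22.7/19)/(2π×49.7×1) = 5.698×10^-4 K/W
R_extruded polystyrene = ln(82.7/22.7)/(2π×0.0252×1) = 8.165 K/W
R_glass-fibre batt = ln(137.7/82.7)/(2π×0.0474×1) = 1.712 K/W
R_total = 9.901 K/W
Q = ΔT/R_total = 22/9.901

q′ ≈ 2.22 W/m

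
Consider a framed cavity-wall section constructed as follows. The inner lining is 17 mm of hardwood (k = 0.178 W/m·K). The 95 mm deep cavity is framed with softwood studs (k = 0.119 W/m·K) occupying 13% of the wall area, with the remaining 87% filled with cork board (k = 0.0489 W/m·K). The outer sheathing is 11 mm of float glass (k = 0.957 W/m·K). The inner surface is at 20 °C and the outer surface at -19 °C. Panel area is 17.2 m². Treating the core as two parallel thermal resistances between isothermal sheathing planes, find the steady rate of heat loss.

Q ≈ 385 W

Sheathing layers in series; stud and cavity paths in parallel between them.
R_inner = 0.017/(0.178×17.2) = 0.005553 K/W
R_stud  = 0.095/(0.119×0.13×17.2) = 0.357 K/W
R_cav   = 0.095/(0.0489×0.87×17.2) = 0.1298 K/W
1/R_core = 1/R_stud + 1/R_cav → R_core = 0.09521 K/W
R_outer = 0.011/(0.957×17.2) = 6.683×10^-4 K/W
R_total = 0.1014 K/W
Q = ΔT/R_total = 39/0.1014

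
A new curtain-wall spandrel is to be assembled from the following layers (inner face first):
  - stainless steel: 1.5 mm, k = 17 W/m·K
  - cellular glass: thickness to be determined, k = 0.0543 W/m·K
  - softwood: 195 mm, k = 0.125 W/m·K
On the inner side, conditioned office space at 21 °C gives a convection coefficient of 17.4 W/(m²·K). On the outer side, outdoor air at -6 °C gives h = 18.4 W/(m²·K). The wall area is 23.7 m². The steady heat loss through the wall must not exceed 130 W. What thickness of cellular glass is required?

Using the resistance-network approach (series):
R_inner film = 1/(h_i·A) = 1/(17.4×23.7) = 0.002425 K/W
R_stainless steel = L/(kA) = 0.0015/(17×23.7) = 3.723×10^-6 K/W
R_softwood = L/(kA) = 0.195/(0.125×23.7) = 0.06582 K/W
R_outer film = 1/(h_o·A) = 1/(18.4×23.7) = 0.002293 K/W
Sum of the known resistances R_other = 0.07054 K/W
Required total resistance R_tot = ΔT/Q_allow = 27/130 = 0.2077 K/W
R_cellular glass = R_tot − R_other = 0.1371 K/W
L = R·k·A = 0.1371×0.0543×23.7

L ≈ 176 mm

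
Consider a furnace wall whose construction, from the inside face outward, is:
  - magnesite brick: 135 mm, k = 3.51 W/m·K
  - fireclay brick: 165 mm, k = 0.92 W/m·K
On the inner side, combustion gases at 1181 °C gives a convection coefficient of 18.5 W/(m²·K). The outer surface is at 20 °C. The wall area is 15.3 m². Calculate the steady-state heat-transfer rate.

Q ≈ 65300 W

Treating each layer as a thermal resistance in series:
R_inner film = 1/(h_i·A) = 1/(18.5×15.3) = 0.003533 K/W
R_magnesite brick = L/(kA) = 0.135/(3.51×15.3) = 0.002514 K/W
R_fireclay brick = L/(kA) = 0.165/(0.92×15.3) = 0.01172 K/W
R_total = 0.01777 K/W
Q = ΔT / R_total = 1161 / 0.01777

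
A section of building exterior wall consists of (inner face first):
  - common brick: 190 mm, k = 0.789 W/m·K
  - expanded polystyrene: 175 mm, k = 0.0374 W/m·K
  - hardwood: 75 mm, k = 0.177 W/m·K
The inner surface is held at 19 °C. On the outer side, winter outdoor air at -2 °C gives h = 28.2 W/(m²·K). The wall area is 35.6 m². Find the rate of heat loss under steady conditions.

Q ≈ 139 W

Treating each layer as a thermal resistance in series:
R_common brick = L/(kA) = 0.19/(0.789×35.6) = 0.006764 K/W
R_expanded polystyrene = L/(kA) = 0.175/(0.0374×35.6) = 0.1314 K/W
R_hardwood = L/(kA) = 0.075/(0.177×35.6) = 0.0119 K/W
R_outer film = 1/(h_o·A) = 1/(28.2×35.6) = 9.961×10^-4 K/W
R_total = 0.1511 K/W
Q = ΔT / R_total = 21 / 0.1511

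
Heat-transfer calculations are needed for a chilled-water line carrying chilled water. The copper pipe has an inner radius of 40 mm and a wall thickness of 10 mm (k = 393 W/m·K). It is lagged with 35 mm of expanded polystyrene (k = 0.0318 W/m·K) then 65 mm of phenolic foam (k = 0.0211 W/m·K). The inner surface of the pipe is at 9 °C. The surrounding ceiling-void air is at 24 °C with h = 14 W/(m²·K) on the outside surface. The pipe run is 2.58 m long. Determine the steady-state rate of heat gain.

Q ≈ 5.52 W

Cylindrical conduction, so R = ln(r₂/r₁)/(2πkL) per layer, in series:
R_copper pipe wall = ln(50/40)/(2π×393×2.58) = 3.503×10^-5 K/W
R_expanded polystyrene = ln(85/50)/(2π×0.0318×2.58) = 1.029 K/W
R_phenolic foam = ln(150/85)/(2π×0.0211×2.58) = 1.661 K/W
R_outer film = 1/(h_o·2πr_oL) = 1/(14×2π×0.15×2.58) = 0.02938 K/W
R_total = 2.719 K/W
Q = ΔT/R_total = 15/2.719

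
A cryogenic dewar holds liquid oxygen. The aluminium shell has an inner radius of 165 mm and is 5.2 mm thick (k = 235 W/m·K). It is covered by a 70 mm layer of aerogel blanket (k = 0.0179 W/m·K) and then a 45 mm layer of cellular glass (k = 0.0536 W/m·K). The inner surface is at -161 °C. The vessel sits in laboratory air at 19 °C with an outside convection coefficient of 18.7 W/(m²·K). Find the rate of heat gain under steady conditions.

Q ≈ 20.8 W

Each spherical layer contributes R = (1/r_i − 1/r_o)/(4πk):
R_aluminium shell = (1/0.165 − 1/0.1702)/(4π×235) = 6.27×10^-5 K/W
R_aerogel blanket = (1/0.1702 − 1/0.2402)/(4π×0.0179) = 7.612 K/W
R_cellular glass = (1/0.2402 − 1/0.2852)/(4π×0.0536) = 0.9752 K/W
R_outer film = 1/(h·4πr_o²) = 1/(18.7×4π×0.2852²) = 0.05232 K/W
R_total = 8.64 K/W
Q = ΔT/R_total = 180/8.64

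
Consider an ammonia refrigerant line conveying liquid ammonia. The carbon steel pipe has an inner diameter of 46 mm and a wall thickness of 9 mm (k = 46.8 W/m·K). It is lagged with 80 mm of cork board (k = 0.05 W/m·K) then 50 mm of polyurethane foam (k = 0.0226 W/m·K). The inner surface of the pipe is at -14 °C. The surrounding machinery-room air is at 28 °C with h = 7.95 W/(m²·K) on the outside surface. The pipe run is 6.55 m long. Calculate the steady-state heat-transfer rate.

Q ≈ 41 W

Per-layer cylindrical resistances, series-summed:
R_carbon steel pipe wall = ln(32/23)/(2π×46.8×6.55) = 1.715×10^-4 K/W
R_cork board = ln(112/32)/(2π×0.05×6.55) = 0.6088 K/W
R_polyurethane foam = ln(162/112)/(2π×0.0226×6.55) = 0.3968 K/W
R_outer film = 1/(h_o·2πr_oL) = 1/(7.95×2π×0.162×6.55) = 0.01887 K/W
R_total = 1.025 K/W
Q = ΔT/R_total = 42/1.025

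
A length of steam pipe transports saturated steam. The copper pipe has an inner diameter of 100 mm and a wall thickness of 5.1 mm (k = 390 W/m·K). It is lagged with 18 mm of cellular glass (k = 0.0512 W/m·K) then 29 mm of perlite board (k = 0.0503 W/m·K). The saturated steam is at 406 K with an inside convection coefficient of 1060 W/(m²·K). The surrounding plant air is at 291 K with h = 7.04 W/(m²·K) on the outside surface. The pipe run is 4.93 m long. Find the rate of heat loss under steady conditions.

Q ≈ 262 W

Per-layer cylindrical resistances, series-summed:
R_inner film = 1/(h_i·2πr₁L) = 1/(1060×2π×0.05×4.93) = 6.091×10^-4 K/W
R_copper pipe wall = ln(55.1/50)/(2π×390×4.93) = 8.04×10^-6 K/W
R_cellular glass = ln(73.1/55.1)/(2π×0.0512×4.93) = 0.1782 K/W
R_perlite board = ln(102.1/73.1)/(2π×0.0503×4.93) = 0.2144 K/W
R_outer film = 1/(h_o·2πr_oL) = 1/(7.04×2π×0.1021×4.93) = 0.04491 K/W
R_total = 0.4382 K/W
Q = ΔT/R_total = 115/0.4382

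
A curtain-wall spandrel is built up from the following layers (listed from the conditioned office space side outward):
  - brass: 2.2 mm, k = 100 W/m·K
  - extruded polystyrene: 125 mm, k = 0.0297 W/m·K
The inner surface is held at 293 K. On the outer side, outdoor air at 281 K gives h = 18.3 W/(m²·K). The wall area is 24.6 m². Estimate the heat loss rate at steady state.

Q ≈ 69.2 W

Model the wall as resistances in series:
R_brass = L/(kA) = 0.0022/(100×24.6) = 8.943×10^-7 K/W
R_extruded polystyrene = L/(kA) = 0.125/(0.0297×24.6) = 0.1711 K/W
R_outer film = 1/(h_o·A) = 1/(18.3×24.6) = 0.002221 K/W
R_total = 0.1733 K/W
Q = ΔT / R_total = 12 / 0.1733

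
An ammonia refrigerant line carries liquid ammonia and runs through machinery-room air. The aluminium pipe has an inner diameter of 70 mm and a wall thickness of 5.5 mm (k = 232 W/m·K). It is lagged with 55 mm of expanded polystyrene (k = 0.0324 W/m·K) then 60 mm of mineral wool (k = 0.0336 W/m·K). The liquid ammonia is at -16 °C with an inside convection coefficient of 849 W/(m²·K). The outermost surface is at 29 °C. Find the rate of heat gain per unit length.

q′ ≈ 6.89 W/m

Treating each annulus and film as a series resistance:
R_inner film = 1/(h_i·2πr₁L) = 1/(849×2π×0.035×1) = 0.005356 K/W
R_aluminium pipe wall = ln(40.5/35)/(2π×232×1) = 1.001×10^-4 K/W
R_expanded polystyrene = ln(95.5/40.5)/(2π×0.0324×1) = 4.214 K/W
R_mineral wool = ln(155.5/95.5)/(2π×0.0336×1) = 2.309 K/W
R_total = 6.529 K/W
Q = ΔT/R_total = 45/6.529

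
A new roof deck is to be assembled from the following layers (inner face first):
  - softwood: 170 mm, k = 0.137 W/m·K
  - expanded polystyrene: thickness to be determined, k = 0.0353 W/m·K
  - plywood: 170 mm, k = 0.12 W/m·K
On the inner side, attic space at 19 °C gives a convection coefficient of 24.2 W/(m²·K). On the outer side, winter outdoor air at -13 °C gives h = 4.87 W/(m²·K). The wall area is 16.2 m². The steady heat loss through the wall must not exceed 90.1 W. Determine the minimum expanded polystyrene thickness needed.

L ≈ 101 mm

Thermal resistances in series:
R_inner film = 1/(h_i·A) = 1/(24.2×16.2) = 0.002551 K/W
R_softwood = L/(kA) = 0.17/(0.137×16.2) = 0.0766 K/W
R_plywood = L/(kA) = 0.17/(0.12×16.2) = 0.08745 K/W
R_outer film = 1/(h_o·A) = 1/(4.87×16.2) = 0.01268 K/W
Sum of the known resistances R_other = 0.1793 K/W
Required total resistance R_tot = ΔT/Q_allow = 32/90.1 = 0.3552 K/W
R_expanded polystyrene = R_tot − R_other = 0.1759 K/W
L = R·k·A = 0.1759×0.0353×16.2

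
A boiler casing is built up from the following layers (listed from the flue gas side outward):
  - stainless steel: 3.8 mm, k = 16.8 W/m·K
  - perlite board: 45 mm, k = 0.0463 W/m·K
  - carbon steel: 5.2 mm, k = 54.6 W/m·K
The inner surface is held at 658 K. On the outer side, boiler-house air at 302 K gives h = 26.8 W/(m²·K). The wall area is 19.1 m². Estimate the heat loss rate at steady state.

Q ≈ 6740 W

Model the wall as resistances in series:
R_stainless steel = L/(kA) = 0.0038/(16.8×19.1) = 1.184×10^-5 K/W
R_perlite board = L/(kA) = 0.045/(0.0463×19.1) = 0.05089 K/W
R_carbon steel = L/(kA) = 0.0052/(54.6×19.1) = 4.986×10^-6 K/W
R_outer film = 1/(h_o·A) = 1/(26.8×19.1) = 0.001954 K/W
R_total = 0.05286 K/W
Q = ΔT / R_total = 356 / 0.05286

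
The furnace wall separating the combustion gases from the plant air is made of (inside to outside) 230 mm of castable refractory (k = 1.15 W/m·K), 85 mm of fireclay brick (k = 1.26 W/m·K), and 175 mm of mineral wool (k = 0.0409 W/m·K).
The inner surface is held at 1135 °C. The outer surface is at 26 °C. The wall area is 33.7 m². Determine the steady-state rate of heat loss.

Thermal resistances in series:
R_castable refractory = L/(kA) = 0.23/(1.15×33.7) = 0.005935 K/W
R_fireclay brick = L/(kA) = 0.085/(1.26×33.7) = 0.002002 K/W
R_mineral wool = L/(kA) = 0.175/(0.0409×33.7) = 0.127 K/W
R_total = 0.1349 K/W
Q = ΔT / R_total = 1109 / 0.1349

Q ≈ 8220 W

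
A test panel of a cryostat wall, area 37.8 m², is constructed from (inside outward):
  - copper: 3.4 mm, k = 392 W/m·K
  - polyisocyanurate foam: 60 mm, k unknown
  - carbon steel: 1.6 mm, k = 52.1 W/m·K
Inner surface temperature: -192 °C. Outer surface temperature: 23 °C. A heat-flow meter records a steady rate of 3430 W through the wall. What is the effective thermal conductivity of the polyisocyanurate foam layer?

k ≈ 0.0253 W/(m·K)

Using the resistance-network approach (series):
R_copper = L/(kA) = 0.0034/(392×37.8) = 2.295×10^-7 K/W
R_carbon steel = L/(kA) = 0.0016/(52.1×37.8) = 8.124×10^-7 K/W
Sum of known resistances R_other = 1.042×10^-6 K/W
Total R = ΔT/Q = 215/3430 = 0.06268 K/W
R_polyisocyanurate foam = R_total − R_other = 0.06268 K/W
k = L/(R·A) = 0.06/(0.06268×37.8)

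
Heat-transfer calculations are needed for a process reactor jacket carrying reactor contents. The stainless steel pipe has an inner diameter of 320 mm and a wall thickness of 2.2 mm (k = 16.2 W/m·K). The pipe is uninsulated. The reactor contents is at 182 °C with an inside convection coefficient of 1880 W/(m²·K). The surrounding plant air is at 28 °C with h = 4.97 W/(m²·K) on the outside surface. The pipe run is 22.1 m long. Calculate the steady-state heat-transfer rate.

Q ≈ 17200 W

Per-layer cylindrical resistances, series-summed:
R_inner film = 1/(h_i·2πr₁L) = 1/(1880×2π×0.16×22.1) = 2.394×10^-5 K/W
R_stainless steel pipe wall = ln(162.2/160)/(2π×16.2×22.1) = 6.071×10^-6 K/W
R_outer film = 1/(h_o·2πr_oL) = 1/(4.97×2π×0.1622×22.1) = 0.008933 K/W
R_total = 0.008963 K/W
Q = ΔT/R_total = 154/0.008963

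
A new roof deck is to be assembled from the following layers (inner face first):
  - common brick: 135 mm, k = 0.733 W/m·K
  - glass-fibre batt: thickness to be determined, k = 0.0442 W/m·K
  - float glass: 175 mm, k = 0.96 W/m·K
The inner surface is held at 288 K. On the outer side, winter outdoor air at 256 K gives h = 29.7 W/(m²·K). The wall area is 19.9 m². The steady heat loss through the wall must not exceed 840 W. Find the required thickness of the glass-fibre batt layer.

Model the wall as resistances in series:
R_common brick = L/(kA) = 0.135/(0.733×19.9) = 0.009255 K/W
R_float glass = L/(kA) = 0.175/(0.96×19.9) = 0.00916 K/W
R_outer film = 1/(h_o·A) = 1/(29.7×19.9) = 0.001692 K/W
Sum of the known resistances R_other = 0.02011 K/W
Required total resistance R_tot = ΔT/Q_allow = 32/840 = 0.0381 K/W
R_glass-fibre batt = R_tot − R_other = 0.01799 K/W
L = R·k·A = 0.01799×0.0442×19.9

L ≈ 15.8 mm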